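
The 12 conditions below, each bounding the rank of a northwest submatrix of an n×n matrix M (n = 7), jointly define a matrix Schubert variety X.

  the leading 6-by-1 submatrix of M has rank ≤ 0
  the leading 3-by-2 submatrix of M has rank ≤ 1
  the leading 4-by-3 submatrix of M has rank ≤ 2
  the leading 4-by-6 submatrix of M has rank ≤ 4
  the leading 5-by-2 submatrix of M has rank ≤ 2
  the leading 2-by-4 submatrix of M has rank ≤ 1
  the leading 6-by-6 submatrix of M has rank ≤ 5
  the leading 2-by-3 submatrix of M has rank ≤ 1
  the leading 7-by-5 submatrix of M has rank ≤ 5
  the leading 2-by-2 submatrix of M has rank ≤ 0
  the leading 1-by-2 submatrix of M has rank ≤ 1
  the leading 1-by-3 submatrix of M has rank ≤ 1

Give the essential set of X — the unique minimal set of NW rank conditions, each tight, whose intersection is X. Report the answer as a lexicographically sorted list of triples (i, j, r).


Propagating the 12 rank bounds to every northwest block:

  row 1: 0 | 0 | 1 | 1 | 1 | 1 | 1
  row 2: 0 | 0 | 1 | 1 | 2 | 2 | 2
  row 3: 0 | 1 | 2 | 2 | 3 | 3 | 3
  row 4: 0 | 1 | 2 | 3 | 4 | 4 | 4
  row 5: 0 | 1 | 2 | 3 | 4 | 5 | 5
  row 6: 0 | 1 | 2 | 3 | 4 | 5 | 6
  row 7: 1 | 2 | 3 | 4 | 5 | 6 | 7

reading off 1-entries of Δ²R: w = (3, 5, 2, 4, 6, 7, 1).

3 SE-corners of the 9-cell Rothe diagram give Ess(w):

[(2, 2, 0), (2, 4, 1), (6, 1, 0)]


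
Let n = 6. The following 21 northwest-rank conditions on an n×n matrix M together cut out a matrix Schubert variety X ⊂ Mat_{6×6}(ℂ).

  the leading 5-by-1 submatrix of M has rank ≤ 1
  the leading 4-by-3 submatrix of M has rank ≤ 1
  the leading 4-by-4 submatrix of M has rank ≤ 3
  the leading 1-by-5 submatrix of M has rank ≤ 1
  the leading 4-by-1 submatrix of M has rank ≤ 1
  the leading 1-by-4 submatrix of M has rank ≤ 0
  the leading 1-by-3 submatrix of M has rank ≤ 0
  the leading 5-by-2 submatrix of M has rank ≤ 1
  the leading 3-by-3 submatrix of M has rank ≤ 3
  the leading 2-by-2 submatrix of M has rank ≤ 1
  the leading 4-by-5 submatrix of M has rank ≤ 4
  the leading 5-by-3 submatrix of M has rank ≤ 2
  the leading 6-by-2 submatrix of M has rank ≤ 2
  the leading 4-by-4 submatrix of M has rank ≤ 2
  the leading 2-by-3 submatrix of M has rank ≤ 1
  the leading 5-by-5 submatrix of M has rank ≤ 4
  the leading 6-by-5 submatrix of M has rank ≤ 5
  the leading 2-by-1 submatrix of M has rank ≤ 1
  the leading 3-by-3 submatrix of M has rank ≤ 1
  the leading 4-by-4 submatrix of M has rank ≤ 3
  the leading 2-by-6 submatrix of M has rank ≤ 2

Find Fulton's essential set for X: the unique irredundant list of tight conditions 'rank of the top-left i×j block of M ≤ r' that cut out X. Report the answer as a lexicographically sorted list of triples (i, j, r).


Propagating the 21 rank bounds to every northwest block:

  row 1: 0  0  0  0  1  1
  row 2: 1  1  1  1  2  2
  row 3: 1  1  1  2  3  3
  row 4: 1  1  1  2  3  4
  row 5: 1  1  2  3  4  5
  row 6: 1  2  3  4  5  6

second differences of R give the permutation w = (5, 1, 4, 6, 3, 2).

Fulton essential set (3 of the 9 Rothe cells):

[(1, 4, 0), (4, 3, 1), (5, 2, 1)]


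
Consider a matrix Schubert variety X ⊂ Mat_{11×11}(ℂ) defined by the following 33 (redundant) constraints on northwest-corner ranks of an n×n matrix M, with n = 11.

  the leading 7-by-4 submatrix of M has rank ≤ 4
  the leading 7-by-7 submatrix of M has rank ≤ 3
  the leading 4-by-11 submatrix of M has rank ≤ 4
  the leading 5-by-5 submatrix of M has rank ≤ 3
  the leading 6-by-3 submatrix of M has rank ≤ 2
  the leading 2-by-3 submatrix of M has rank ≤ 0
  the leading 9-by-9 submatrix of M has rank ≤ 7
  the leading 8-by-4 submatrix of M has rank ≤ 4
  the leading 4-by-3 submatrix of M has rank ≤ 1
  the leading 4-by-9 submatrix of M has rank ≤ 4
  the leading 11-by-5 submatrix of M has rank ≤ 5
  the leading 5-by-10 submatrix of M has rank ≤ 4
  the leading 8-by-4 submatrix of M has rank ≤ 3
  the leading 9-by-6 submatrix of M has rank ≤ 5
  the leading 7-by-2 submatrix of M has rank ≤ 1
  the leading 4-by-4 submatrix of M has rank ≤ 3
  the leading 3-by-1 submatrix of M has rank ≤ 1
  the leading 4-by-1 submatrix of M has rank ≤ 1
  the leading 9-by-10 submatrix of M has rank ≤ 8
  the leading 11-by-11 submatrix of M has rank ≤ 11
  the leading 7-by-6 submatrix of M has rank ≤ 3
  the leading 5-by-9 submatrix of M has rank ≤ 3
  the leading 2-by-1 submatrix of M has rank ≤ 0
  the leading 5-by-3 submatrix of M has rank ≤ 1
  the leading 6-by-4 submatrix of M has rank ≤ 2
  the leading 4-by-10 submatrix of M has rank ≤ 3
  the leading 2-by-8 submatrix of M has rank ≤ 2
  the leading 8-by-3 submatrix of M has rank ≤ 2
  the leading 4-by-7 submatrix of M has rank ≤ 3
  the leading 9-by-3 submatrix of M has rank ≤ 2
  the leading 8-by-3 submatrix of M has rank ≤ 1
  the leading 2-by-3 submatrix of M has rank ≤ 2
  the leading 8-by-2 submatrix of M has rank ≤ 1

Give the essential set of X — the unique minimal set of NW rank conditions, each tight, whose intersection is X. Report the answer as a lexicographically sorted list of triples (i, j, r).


Propagating the 33 rank bounds to every northwest block:

  row 1: 0  0  0  1  1  1  1  1  1  1  1
  row 2: 0  0  0  1  2  2  2  2  2  2  2
  row 3: 1  1  1  2  3  3  3  3  3  3  3
  row 4: 1  1  1  2  3  3  3  3  3  3  4
  row 5: 1  1  1  2  3  3  3  3  3  4  5
  row 6: 1  1  1  2  3  3  3  4  4  5  6
  row 7: 1  1  1  2  3  3  3  4  5  6  7
  row 8: 1  1  1  2  3  4  4  5  6  7  8
  row 9: 1  2  2  3  4  5  5  6  7  8  9
  row 10: 1  2  3  4  5  6  6  7  8  9  10
  row 11: 1  2  3  4  5  6  7  8  9  10  11

giving w = (4, 5, 1, 11, 10, 8, 9, 6, 2, 3, 7) via Δ²R.

Fulton essential set (5 of the 29 Rothe cells):

[(2, 3, 0), (4, 10, 3), (5, 9, 3), (7, 7, 3), (8, 3, 1)]


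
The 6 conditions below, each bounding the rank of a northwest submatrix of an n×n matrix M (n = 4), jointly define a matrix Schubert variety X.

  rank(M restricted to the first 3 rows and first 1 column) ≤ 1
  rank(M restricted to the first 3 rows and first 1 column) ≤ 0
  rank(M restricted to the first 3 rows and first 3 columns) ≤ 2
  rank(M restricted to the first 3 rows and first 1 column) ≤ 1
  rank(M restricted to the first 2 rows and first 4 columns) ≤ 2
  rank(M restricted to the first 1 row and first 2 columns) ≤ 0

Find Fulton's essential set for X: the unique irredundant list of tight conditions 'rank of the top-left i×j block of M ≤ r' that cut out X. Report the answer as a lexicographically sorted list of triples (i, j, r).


Rank table r_w(4×4) implied by the 6 constraints:

  i=1: 0, 0, 1, 1
  i=2: 0, 1, 2, 2
  i=3: 0, 1, 2, 3
  i=4: 1, 2, 3, 4

so w = (3, 2, 4, 1).

ℓ(w)=4; the 2 essential cells (i,j,r):

[(1, 2, 0), (3, 1, 0)]


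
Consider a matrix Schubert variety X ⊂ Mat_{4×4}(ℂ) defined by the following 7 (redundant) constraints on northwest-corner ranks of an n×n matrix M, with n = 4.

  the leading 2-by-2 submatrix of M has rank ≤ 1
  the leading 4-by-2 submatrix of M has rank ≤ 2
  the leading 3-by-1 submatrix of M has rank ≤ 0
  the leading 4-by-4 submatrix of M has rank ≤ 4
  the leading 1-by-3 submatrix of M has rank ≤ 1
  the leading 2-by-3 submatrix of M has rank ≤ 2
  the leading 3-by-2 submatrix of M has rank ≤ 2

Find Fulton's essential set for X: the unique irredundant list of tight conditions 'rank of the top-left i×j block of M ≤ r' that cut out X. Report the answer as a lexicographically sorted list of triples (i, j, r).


Propagating the 7 rank bounds to every northwest block:

  i=1: 0  1  1  1
  i=2: 0  1  2  2
  i=3: 0  1  2  3
  i=4: 1  2  3  4

giving w = (2, 3, 4, 1) via Δ²R.

Fulton essential set (1 of the 3 Rothe cells):

[(3, 1, 0)]


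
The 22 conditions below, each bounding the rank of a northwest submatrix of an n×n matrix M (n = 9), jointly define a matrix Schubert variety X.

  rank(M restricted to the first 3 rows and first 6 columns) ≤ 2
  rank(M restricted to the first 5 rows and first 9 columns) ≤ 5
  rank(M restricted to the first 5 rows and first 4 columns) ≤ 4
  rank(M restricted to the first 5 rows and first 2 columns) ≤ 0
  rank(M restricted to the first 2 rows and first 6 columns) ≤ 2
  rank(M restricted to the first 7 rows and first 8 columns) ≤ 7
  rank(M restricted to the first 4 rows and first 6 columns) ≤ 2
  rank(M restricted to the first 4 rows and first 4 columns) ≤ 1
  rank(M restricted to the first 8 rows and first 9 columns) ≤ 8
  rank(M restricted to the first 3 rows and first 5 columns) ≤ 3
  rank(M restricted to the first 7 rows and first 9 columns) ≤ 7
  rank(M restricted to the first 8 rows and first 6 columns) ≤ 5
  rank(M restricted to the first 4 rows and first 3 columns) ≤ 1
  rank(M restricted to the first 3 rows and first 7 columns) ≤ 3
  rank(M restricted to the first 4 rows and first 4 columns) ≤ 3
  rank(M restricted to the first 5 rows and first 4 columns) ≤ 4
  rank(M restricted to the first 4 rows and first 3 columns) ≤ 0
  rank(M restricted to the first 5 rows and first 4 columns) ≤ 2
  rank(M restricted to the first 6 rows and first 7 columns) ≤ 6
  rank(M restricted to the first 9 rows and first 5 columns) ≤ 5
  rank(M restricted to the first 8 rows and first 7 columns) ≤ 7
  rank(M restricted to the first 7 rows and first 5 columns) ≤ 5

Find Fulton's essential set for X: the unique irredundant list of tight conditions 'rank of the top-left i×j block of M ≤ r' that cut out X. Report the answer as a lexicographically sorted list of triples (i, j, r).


Recovering R(i,j) via the rank-extension bound from the 22 conditions:

  R[1]: 0 0 0 1 1 1 1 1 1
  R[2]: 0 0 0 1 2 2 2 2 2
  R[3]: 0 0 0 1 2 2 3 3 3
  R[4]: 0 0 0 1 2 2 3 4 4
  R[5]: 0 0 1 2 3 3 4 5 5
  R[6]: 1 1 2 3 4 4 5 6 6
  R[7]: 1 2 3 4 5 5 6 7 7
  R[8]: 1 2 3 4 5 5 6 7 8
  R[9]: 1 2 3 4 5 6 7 8 9

hence w(1..9) = (4, 5, 7, 8, 3, 1, 2, 9, 6).

Fulton essential set (4 of the 17 Rothe cells):

[(4, 3, 0), (4, 6, 2), (5, 2, 0), (8, 6, 5)]


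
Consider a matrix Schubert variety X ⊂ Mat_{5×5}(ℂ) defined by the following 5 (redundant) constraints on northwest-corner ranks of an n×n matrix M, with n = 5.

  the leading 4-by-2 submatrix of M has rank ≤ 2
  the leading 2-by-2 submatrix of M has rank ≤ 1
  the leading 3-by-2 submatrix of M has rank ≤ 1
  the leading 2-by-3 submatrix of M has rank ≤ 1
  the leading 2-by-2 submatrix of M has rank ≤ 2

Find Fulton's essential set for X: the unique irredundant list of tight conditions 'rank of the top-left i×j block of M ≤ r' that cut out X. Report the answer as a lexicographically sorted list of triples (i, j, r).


Propagating the 5 rank bounds to every northwest block:

  row 1: 1, 1, 1, 1, 1
  row 2: 1, 1, 1, 2, 2
  row 3: 1, 1, 2, 3, 3
  row 4: 1, 2, 3, 4, 4
  row 5: 1, 2, 3, 4, 5

second differences of R give the permutation w = (1, 4, 3, 2, 5).

|D(w)|=3, |Ess(w)|=2:

[(2, 3, 1), (3, 2, 1)]


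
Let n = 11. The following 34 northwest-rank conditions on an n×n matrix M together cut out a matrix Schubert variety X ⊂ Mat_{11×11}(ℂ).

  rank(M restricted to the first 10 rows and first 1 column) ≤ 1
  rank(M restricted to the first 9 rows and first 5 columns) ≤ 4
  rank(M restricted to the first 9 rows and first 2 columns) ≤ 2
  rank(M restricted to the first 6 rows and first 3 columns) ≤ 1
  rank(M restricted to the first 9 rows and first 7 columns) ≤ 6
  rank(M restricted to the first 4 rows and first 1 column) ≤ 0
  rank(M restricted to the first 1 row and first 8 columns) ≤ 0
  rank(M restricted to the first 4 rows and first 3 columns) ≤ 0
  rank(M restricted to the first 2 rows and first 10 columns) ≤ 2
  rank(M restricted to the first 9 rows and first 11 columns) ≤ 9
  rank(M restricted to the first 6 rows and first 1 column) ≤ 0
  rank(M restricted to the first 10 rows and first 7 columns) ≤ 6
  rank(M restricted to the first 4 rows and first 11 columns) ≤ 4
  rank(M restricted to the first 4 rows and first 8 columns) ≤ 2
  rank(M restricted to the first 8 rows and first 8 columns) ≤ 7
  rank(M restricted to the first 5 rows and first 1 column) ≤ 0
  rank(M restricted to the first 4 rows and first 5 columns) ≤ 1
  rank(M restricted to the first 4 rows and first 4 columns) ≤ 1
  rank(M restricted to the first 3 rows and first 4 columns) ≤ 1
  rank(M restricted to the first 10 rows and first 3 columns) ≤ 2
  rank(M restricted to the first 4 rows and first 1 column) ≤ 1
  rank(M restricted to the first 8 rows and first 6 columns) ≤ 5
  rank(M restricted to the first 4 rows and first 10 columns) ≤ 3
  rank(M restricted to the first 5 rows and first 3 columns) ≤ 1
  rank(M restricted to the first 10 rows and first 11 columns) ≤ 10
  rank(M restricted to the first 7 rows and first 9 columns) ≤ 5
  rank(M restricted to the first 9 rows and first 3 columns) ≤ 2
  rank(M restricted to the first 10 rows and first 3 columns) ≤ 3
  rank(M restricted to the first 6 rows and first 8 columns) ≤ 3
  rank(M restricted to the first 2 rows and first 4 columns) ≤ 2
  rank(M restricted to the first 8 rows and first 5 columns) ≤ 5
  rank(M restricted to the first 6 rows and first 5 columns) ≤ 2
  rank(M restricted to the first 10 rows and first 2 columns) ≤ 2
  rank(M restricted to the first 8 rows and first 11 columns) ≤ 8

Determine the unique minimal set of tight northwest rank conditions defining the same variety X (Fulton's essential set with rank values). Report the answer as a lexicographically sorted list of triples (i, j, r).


Computing R[i][j] = min implied NW-rank bound (n=11, 34 conditions):

  row 1: 0, 0, 0, 0, 0, 0, 0, 0, 1, 1, 1
  row 2: 0, 0, 0, 1, 1, 1, 1, 1, 2, 2, 2
  row 3: 0, 0, 0, 1, 1, 2, 2, 2, 3, 3, 3
  row 4: 0, 0, 0, 1, 1, 2, 2, 2, 3, 3, 4
  row 5: 0, 1, 1, 2, 2, 3, 3, 3, 4, 4, 5
  row 6: 0, 1, 1, 2, 2, 3, 3, 3, 4, 5, 6
  row 7: 1, 2, 2, 3, 3, 4, 4, 4, 5, 6, 7
  row 8: 1, 2, 2, 3, 4, 5, 5, 5, 6, 7, 8
  row 9: 1, 2, 2, 3, 4, 5, 6, 6, 7, 8, 9
  row 10: 1, 2, 2, 3, 4, 5, 6, 7, 8, 9, 10
  row 11: 1, 2, 3, 4, 5, 6, 7, 8, 9, 10, 11

the unique w with this rank table is (9, 4, 6, 11, 2, 10, 1, 5, 7, 8, 3).

10 SE-corners of the 31-cell Rothe diagram give Ess(w):

[(1, 8, 0), (4, 3, 0), (4, 5, 1), (4, 8, 2), (4, 10, 3), (6, 1, 0), (6, 3, 1), (6, 5, 2), (6, 8, 3), (10, 3, 2)]


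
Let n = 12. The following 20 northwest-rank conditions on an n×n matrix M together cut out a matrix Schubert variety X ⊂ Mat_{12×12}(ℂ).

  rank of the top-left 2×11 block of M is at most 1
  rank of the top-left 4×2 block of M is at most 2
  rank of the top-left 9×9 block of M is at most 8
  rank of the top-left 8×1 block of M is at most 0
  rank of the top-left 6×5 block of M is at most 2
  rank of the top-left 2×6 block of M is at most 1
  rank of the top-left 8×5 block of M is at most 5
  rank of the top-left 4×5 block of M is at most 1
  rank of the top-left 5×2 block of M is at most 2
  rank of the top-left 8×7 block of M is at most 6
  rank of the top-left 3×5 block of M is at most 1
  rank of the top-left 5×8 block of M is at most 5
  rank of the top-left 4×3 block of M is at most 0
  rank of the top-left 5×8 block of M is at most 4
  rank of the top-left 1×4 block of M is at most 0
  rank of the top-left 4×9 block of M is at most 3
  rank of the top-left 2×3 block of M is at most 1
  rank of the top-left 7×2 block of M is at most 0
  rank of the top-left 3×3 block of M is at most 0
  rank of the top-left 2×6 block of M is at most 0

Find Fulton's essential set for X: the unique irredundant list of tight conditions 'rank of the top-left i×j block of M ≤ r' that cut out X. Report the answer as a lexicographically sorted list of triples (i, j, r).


Rank table r_w(12×12) implied by the 20 constraints:

  i=1: 0, 0, 0, 0, 0, 0, 1, 1, 1, 1, 1, 1
  i=2: 0, 0, 0, 0, 0, 0, 1, 1, 1, 1, 1, 2
  i=3: 0, 0, 0, 1, 1, 1, 2, 2, 2, 2, 2, 3
  i=4: 0, 0, 0, 1, 1, 2, 3, 3, 3, 3, 3, 4
  i=5: 0, 0, 1, 2, 2, 3, 4, 4, 4, 4, 4, 5
  i=6: 0, 0, 1, 2, 2, 3, 4, 5, 5, 5, 5, 6
  i=7: 0, 0, 1, 2, 3, 4, 5, 6, 6, 6, 6, 7
  i=8: 0, 1, 2, 3, 4, 5, 6, 7, 7, 7, 7, 8
  i=9: 1, 2, 3, 4, 5, 6, 7, 8, 8, 8, 8, 9
  i=10: 1, 2, 3, 4, 5, 6, 7, 8, 9, 9, 9, 10
  i=11: 1, 2, 3, 4, 5, 6, 7, 8, 9, 10, 10, 11
  i=12: 1, 2, 3, 4, 5, 6, 7, 8, 9, 10, 11, 12

so w = (7, 12, 4, 6, 3, 8, 5, 2, 1, 9, 10, 11).

ℓ(w)=31; the 7 essential cells (i,j,r):

[(2, 6, 0), (2, 11, 1), (4, 3, 0), (4, 5, 1), (6, 5, 2), (7, 2, 0), (8, 1, 0)]


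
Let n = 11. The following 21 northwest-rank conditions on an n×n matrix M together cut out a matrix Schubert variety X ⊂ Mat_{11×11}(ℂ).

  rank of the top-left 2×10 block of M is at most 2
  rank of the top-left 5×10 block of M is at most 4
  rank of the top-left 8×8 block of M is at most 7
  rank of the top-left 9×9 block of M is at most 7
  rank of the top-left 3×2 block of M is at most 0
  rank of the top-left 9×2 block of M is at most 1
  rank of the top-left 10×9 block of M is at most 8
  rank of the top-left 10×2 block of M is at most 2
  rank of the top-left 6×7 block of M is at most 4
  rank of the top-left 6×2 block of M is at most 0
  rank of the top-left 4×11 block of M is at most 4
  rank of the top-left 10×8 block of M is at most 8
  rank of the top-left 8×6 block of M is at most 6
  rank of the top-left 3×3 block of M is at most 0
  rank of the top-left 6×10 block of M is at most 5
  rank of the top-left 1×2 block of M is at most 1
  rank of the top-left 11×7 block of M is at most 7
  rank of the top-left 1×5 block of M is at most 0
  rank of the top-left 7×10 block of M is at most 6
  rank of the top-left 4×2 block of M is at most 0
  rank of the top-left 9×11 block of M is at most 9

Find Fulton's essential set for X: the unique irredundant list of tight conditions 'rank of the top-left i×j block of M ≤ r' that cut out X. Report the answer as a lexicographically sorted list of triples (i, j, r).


The tightest implied rank at each (i,j), from the 21 conditions:

  R[1]: 0 | 0 | 0 | 0 | 0 | 1 | 1 | 1 | 1 | 1 | 1
  R[2]: 0 | 0 | 0 | 1 | 1 | 2 | 2 | 2 | 2 | 2 | 2
  R[3]: 0 | 0 | 0 | 1 | 2 | 3 | 3 | 3 | 3 | 3 | 3
  R[4]: 0 | 0 | 1 | 2 | 3 | 4 | 4 | 4 | 4 | 4 | 4
  R[5]: 0 | 0 | 1 | 2 | 3 | 4 | 4 | 4 | 4 | 4 | 5
  R[6]: 0 | 0 | 1 | 2 | 3 | 4 | 4 | 5 | 5 | 5 | 6
  R[7]: 1 | 1 | 2 | 3 | 4 | 5 | 5 | 6 | 6 | 6 | 7
  R[8]: 1 | 1 | 2 | 3 | 4 | 5 | 6 | 7 | 7 | 7 | 8
  R[9]: 1 | 1 | 2 | 3 | 4 | 5 | 6 | 7 | 7 | 8 | 9
  R[10]: 1 | 2 | 3 | 4 | 5 | 6 | 7 | 8 | 8 | 9 | 10
  R[11]: 1 | 2 | 3 | 4 | 5 | 6 | 7 | 8 | 9 | 10 | 11

the unique w with this rank table is (6, 4, 5, 3, 11, 8, 1, 7, 10, 2, 9).

|D(w)|=25, |Ess(w)|=7:

[(1, 5, 0), (3, 3, 0), (5, 10, 4), (6, 2, 0), (6, 7, 4), (9, 2, 1), (9, 9, 7)]


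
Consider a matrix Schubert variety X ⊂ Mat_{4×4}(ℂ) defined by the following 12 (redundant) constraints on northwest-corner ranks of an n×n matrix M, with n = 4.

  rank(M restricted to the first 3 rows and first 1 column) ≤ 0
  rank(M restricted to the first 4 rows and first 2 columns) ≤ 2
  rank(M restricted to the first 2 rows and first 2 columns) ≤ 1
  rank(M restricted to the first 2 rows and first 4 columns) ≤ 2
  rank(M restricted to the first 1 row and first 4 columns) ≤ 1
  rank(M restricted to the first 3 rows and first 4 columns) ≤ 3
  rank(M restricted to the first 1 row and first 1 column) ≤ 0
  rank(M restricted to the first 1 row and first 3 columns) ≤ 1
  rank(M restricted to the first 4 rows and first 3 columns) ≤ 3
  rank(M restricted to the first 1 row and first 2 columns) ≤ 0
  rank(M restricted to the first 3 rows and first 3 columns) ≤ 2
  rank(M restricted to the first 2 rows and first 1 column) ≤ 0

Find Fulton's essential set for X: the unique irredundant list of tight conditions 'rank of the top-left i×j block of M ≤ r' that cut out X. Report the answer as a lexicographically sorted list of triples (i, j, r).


Rank table r_w(4×4) implied by the 12 constraints:

  R[1]: 0 0 1 1
  R[2]: 0 1 2 2
  R[3]: 0 1 2 3
  R[4]: 1 2 3 4

second differences of R give the permutation w = (3, 2, 4, 1).

2 SE-corners of the 4-cell Rothe diagram give Ess(w):

[(1, 2, 0), (3, 1, 0)]


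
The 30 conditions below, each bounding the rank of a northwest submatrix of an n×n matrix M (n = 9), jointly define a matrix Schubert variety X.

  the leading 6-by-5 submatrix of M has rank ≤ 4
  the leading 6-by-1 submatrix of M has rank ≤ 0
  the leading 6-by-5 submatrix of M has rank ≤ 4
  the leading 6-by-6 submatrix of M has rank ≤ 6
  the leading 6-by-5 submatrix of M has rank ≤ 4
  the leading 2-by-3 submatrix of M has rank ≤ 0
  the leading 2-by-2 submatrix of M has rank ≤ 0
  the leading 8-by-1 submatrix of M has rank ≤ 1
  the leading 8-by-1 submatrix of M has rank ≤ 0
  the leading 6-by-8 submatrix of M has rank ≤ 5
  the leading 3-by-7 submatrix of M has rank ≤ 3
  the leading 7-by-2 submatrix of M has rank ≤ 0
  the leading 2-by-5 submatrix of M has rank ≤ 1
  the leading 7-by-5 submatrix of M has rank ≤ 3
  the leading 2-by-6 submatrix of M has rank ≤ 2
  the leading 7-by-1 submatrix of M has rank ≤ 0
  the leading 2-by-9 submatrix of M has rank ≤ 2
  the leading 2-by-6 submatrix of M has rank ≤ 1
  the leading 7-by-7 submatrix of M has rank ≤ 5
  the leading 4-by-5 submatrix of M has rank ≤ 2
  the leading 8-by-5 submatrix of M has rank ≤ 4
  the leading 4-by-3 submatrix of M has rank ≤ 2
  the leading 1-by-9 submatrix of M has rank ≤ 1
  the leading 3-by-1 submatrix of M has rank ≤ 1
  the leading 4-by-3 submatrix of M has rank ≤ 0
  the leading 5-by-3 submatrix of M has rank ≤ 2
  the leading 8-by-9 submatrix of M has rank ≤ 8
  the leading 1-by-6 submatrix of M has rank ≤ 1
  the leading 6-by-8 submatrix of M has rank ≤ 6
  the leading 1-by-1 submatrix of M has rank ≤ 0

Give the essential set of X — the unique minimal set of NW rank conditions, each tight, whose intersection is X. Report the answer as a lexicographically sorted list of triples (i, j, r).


The tightest implied rank at each (i,j), from the 30 conditions:

  R[1]: 0  0  0  1  1  1  1  1  1
  R[2]: 0  0  0  1  1  1  2  2  2
  R[3]: 0  0  0  1  2  2  3  3  3
  R[4]: 0  0  0  1  2  3  4  4  4
  R[5]: 0  0  1  2  3  4  5  5  5
  R[6]: 0  0  1  2  3  4  5  5  6
  R[7]: 0  0  1  2  3  4  5  6  7
  R[8]: 0  1  2  3  4  5  6  7  8
  R[9]: 1  2  3  4  5  6  7  8  9

the unique w with this rank table is (4, 7, 5, 6, 3, 9, 8, 2, 1).

ℓ(w)=22; the 5 essential cells (i,j,r):

[(2, 6, 1), (4, 3, 0), (6, 8, 5), (7, 2, 0), (8, 1, 0)]


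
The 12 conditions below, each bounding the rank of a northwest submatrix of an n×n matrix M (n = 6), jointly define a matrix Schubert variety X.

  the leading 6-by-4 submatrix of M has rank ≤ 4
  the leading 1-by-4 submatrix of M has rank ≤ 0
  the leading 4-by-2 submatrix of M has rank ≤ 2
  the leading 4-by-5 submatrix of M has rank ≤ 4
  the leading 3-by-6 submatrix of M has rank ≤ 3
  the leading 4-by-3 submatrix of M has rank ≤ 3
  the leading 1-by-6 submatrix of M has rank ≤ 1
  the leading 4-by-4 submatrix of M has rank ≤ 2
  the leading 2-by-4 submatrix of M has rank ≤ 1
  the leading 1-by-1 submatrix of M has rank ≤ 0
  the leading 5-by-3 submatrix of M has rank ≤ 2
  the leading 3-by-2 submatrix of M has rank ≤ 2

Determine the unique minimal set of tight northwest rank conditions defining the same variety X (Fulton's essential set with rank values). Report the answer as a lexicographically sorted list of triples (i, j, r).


Propagating the 12 rank bounds to every northwest block:

  R[1]: 0  0  0  0  1  1
  R[2]: 1  1  1  1  2  2
  R[3]: 1  2  2  2  3  3
  R[4]: 1  2  2  2  3  4
  R[5]: 1  2  2  3  4  5
  R[6]: 1  2  3  4  5  6

giving w = (5, 1, 2, 6, 4, 3) via Δ²R.

3 SE-corners of the 7-cell Rothe diagram give Ess(w):

[(1, 4, 0), (4, 4, 2), (5, 3, 2)]


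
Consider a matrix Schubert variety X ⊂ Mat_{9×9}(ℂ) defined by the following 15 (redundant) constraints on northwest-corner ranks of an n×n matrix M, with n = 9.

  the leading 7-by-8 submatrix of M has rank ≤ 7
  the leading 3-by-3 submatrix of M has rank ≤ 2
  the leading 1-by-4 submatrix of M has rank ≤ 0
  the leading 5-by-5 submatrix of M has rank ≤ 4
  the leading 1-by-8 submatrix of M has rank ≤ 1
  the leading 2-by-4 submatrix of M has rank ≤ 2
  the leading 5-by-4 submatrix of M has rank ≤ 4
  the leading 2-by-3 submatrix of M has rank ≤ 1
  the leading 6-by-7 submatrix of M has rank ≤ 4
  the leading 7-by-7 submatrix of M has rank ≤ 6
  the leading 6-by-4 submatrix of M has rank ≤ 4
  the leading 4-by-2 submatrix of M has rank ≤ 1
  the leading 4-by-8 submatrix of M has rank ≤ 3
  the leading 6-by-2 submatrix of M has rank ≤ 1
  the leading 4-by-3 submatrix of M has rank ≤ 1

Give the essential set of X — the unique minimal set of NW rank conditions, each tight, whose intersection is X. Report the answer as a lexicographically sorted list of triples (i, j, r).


Computing R[i][j] = min implied NW-rank bound (n=9, 15 conditions):

  R[1]: 0, 0, 0, 0, 1, 1, 1, 1, 1
  R[2]: 1, 1, 1, 1, 2, 2, 2, 2, 2
  R[3]: 1, 1, 1, 2, 3, 3, 3, 3, 3
  R[4]: 1, 1, 1, 2, 3, 3, 3, 3, 4
  R[5]: 1, 1, 2, 3, 4, 4, 4, 4, 5
  R[6]: 1, 1, 2, 3, 4, 4, 4, 5, 6
  R[7]: 1, 2, 3, 4, 5, 5, 5, 6, 7
  R[8]: 1, 2, 3, 4, 5, 6, 6, 7, 8
  R[9]: 1, 2, 3, 4, 5, 6, 7, 8, 9

so w = (5, 1, 4, 9, 3, 8, 2, 6, 7).

Rothe diagram D(w) (15 cells), 5 SE-corners (essential conditions):

[(1, 4, 0), (4, 3, 1), (4, 8, 3), (6, 2, 1), (6, 7, 4)]


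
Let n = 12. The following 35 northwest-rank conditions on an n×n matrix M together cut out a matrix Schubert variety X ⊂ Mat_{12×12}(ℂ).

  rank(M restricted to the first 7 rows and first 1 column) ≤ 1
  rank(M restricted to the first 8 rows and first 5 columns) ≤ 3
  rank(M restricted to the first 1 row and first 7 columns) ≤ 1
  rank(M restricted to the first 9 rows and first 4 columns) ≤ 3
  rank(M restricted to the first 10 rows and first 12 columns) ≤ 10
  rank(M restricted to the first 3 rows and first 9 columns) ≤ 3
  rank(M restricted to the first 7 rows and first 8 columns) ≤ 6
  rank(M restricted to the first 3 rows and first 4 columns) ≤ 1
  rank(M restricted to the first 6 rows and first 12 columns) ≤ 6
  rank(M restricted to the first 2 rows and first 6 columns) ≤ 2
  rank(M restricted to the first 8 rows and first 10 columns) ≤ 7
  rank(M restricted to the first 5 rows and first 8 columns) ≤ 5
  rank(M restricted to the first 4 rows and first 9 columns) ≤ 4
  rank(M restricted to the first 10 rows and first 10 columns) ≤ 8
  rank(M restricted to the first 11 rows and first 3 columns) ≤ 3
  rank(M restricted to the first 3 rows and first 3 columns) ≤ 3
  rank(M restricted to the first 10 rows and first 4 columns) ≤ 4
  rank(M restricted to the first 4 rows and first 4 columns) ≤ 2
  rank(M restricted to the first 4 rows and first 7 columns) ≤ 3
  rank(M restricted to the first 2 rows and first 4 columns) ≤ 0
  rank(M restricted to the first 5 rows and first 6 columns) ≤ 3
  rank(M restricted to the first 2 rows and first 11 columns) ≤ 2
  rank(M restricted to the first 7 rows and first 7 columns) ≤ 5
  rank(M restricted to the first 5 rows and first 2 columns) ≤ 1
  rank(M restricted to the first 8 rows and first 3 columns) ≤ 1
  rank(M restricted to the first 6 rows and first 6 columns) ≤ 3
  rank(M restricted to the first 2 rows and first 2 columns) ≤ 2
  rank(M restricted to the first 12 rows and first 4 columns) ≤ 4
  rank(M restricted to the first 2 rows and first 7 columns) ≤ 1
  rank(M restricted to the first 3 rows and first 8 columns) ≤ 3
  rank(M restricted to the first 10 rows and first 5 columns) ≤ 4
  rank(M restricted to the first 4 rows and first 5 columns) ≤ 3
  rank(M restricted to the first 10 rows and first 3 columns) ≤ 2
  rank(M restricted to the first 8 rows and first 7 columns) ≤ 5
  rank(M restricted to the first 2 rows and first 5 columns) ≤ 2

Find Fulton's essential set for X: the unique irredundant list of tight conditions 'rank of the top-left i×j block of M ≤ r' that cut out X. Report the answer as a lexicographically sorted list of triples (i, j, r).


The tightest implied rank at each (i,j), from the 35 conditions:

  row 1: 0  0  0  0  1  1  1  1  1  1  1  1
  row 2: 0  0  0  0  1  1  1  2  2  2  2  2
  row 3: 1  1  1  1  2  2  2  3  3  3  3  3
  row 4: 1  1  1  2  3  3  3  4  4  4  4  4
  row 5: 1  1  1  2  3  3  4  5  5  5  5  5
  row 6: 1  1  1  2  3  3  4  5  6  6  6  6
  row 7: 1  1  1  2  3  4  5  6  7  7  7  7
  row 8: 1  1  1  2  3  4  5  6  7  7  8  8
  row 9: 1  2  2  3  4  5  6  7  8  8  9  9
  row 10: 1  2  2  3  4  5  6  7  8  8  9  10
  row 11: 1  2  3  4  5  6  7  8  9  9  10  11
  row 12: 1  2  3  4  5  6  7  8  9  10  11  12

the unique w with this rank table is (5, 8, 1, 4, 7, 9, 6, 11, 2, 12, 3, 10).

Fulton essential set (7 of the 25 Rothe cells):

[(2, 4, 0), (2, 7, 1), (6, 6, 3), (8, 3, 1), (8, 10, 7), (10, 3, 2), (10, 10, 8)]


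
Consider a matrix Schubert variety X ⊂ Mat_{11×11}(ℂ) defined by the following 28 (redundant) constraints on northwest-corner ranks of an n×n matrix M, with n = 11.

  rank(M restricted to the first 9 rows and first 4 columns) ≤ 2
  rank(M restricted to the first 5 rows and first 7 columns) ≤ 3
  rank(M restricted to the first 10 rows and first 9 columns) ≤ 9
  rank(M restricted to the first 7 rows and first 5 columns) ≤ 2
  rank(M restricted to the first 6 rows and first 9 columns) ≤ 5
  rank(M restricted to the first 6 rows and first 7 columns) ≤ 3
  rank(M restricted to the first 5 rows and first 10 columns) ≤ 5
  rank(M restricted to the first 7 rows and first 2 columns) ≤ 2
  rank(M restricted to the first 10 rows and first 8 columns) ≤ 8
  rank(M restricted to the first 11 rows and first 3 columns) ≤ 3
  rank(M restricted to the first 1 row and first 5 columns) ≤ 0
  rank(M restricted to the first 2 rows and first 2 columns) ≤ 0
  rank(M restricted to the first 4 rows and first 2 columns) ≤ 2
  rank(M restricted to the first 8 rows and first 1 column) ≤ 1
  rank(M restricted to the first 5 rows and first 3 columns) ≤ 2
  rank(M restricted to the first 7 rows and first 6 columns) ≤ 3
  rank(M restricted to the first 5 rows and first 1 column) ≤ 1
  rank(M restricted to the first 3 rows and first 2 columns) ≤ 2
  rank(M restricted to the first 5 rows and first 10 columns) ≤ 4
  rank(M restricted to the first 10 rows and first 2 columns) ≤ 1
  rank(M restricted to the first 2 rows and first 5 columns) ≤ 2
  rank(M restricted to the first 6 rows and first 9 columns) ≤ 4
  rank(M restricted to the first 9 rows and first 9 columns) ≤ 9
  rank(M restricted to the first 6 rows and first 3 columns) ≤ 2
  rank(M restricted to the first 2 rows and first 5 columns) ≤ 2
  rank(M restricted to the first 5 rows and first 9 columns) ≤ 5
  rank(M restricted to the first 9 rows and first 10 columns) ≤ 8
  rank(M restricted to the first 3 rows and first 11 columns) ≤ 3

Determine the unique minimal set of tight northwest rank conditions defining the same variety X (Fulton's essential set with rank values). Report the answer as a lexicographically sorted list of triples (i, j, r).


The tightest implied rank at each (i,j), from the 28 conditions:

  R[1]: 0 0 0 0 0 1 1 1 1 1 1
  R[2]: 0 0 1 1 1 2 2 2 2 2 2
  R[3]: 1 1 2 2 2 3 3 3 3 3 3
  R[4]: 1 1 2 2 2 3 3 4 4 4 4
  R[5]: 1 1 2 2 2 3 3 4 4 4 5
  R[6]: 1 1 2 2 2 3 3 4 4 5 6
  R[7]: 1 1 2 2 2 3 4 5 5 6 7
  R[8]: 1 1 2 2 3 4 5 6 6 7 8
  R[9]: 1 1 2 2 3 4 5 6 7 8 9
  R[10]: 1 1 2 3 4 5 6 7 8 9 10
  R[11]: 1 2 3 4 5 6 7 8 9 10 11

giving w = (6, 3, 1, 8, 11, 10, 7, 5, 9, 4, 2) via Δ²R.

Rothe diagram D(w) (30 cells), 8 SE-corners (essential conditions):

[(1, 5, 0), (2, 2, 0), (5, 10, 4), (6, 7, 3), (6, 9, 4), (7, 5, 2), (9, 4, 2), (10, 2, 1)]


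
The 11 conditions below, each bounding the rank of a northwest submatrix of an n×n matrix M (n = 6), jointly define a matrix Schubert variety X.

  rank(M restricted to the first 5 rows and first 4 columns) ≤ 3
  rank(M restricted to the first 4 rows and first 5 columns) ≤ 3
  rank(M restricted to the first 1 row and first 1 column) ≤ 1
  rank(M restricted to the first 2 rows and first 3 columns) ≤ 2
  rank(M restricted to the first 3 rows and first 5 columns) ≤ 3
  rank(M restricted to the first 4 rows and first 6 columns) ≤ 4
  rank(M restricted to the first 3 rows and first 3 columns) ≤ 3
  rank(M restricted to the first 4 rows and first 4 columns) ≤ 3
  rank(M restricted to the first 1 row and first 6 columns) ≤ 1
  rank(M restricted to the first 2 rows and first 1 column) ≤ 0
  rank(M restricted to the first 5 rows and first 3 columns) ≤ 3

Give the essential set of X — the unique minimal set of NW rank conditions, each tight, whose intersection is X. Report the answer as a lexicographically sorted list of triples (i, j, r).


Recovering R(i,j) via the rank-extension bound from the 11 conditions:

  0 | 1 | 1 | 1 | 1 | 1
  0 | 1 | 2 | 2 | 2 | 2
  1 | 2 | 3 | 3 | 3 | 3
  1 | 2 | 3 | 3 | 3 | 4
  1 | 2 | 3 | 3 | 4 | 5
  1 | 2 | 3 | 4 | 5 | 6

so w = (2, 3, 1, 6, 5, 4).

ℓ(w)=5; the 3 essential cells (i,j,r):

[(2, 1, 0), (4, 5, 3), (5, 4, 3)]


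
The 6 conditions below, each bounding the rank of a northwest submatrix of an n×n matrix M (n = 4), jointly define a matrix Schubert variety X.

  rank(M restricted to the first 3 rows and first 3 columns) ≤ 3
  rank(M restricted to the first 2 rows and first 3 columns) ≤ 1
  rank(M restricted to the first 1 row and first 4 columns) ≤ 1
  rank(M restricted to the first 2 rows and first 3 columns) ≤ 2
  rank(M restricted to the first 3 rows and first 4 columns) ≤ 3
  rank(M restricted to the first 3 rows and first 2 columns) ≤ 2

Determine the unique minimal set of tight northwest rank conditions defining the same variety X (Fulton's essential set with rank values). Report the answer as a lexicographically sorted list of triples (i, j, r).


Reconstructing r_w from the 6 given conditions:

  R[1]: 1  1  1  1
  R[2]: 1  1  1  2
  R[3]: 1  2  2  3
  R[4]: 1  2  3  4

hence w(1..4) = (1, 4, 2, 3).

|D(w)|=2, |Ess(w)|=1:

[(2, 3, 1)]


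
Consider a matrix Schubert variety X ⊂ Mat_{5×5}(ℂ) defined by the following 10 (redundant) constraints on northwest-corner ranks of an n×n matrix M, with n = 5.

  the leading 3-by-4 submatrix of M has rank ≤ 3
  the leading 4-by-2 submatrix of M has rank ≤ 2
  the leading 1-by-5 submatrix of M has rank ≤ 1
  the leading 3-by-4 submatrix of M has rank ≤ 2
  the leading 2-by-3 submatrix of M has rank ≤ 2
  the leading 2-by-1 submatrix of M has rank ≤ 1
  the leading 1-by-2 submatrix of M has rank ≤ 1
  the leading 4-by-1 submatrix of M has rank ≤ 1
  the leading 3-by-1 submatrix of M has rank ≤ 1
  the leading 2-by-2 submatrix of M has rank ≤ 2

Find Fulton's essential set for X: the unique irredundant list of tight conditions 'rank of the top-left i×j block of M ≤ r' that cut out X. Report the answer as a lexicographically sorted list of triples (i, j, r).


The tightest implied rank at each (i,j), from the 10 conditions:

  i=1: 1, 1, 1, 1, 1
  i=2: 1, 2, 2, 2, 2
  i=3: 1, 2, 2, 2, 3
  i=4: 1, 2, 3, 3, 4
  i=5: 1, 2, 3, 4, 5

the unique w with this rank table is (1, 2, 5, 3, 4).

ℓ(w)=2; the 1 essential cell (i,j,r):

[(3, 4, 2)]


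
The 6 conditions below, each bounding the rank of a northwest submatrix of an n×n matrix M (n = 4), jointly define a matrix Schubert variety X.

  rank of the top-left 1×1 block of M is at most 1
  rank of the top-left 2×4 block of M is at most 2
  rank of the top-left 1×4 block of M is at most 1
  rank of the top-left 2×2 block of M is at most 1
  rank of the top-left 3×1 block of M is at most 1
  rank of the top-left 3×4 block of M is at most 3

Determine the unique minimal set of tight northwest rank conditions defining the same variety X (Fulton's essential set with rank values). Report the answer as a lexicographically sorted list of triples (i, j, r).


The tightest implied rank at each (i,j), from the 6 conditions:

  R[1]: 1  1  1  1
  R[2]: 1  1  2  2
  R[3]: 1  2  3  3
  R[4]: 1  2  3  4

hence w(1..4) = (1, 3, 2, 4).

Fulton essential set (the sole Rothe cell):

[(2, 2, 1)]


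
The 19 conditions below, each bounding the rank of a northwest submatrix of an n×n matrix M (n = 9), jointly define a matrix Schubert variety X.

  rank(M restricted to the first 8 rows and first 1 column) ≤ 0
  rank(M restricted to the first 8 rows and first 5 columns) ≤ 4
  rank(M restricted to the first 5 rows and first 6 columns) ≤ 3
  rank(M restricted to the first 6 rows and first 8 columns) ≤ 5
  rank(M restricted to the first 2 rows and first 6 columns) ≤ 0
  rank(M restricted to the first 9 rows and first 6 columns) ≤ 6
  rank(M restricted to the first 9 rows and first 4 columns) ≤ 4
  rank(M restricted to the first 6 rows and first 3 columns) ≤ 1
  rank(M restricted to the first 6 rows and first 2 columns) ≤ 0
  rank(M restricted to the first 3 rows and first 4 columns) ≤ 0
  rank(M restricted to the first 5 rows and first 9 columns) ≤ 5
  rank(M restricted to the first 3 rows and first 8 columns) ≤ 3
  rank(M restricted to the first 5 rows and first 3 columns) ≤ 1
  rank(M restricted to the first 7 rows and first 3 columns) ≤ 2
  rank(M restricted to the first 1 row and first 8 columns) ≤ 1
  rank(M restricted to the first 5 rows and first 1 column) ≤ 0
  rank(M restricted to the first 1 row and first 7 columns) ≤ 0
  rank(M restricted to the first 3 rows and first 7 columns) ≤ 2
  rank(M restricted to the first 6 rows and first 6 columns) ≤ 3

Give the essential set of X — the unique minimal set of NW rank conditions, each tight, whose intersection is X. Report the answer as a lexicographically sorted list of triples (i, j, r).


The tightest implied rank at each (i,j), from the 19 conditions:

  R[1]: 0  0  0  0  0  0  0  1  1
  R[2]: 0  0  0  0  0  0  1  2  2
  R[3]: 0  0  0  0  1  1  2  3  3
  R[4]: 0  0  1  1  2  2  3  4  4
  R[5]: 0  0  1  2  3  3  4  5  5
  R[6]: 0  0  1  2  3  3  4  5  6
  R[7]: 0  1  2  3  4  4  5  6  7
  R[8]: 0  1  2  3  4  5  6  7  8
  R[9]: 1  2  3  4  5  6  7  8  9

hence w(1..9) = (8, 7, 5, 3, 4, 9, 2, 6, 1).

|D(w)|=26, |Ess(w)|=6:

[(1, 7, 0), (2, 6, 0), (3, 4, 0), (6, 2, 0), (6, 6, 3), (8, 1, 0)]


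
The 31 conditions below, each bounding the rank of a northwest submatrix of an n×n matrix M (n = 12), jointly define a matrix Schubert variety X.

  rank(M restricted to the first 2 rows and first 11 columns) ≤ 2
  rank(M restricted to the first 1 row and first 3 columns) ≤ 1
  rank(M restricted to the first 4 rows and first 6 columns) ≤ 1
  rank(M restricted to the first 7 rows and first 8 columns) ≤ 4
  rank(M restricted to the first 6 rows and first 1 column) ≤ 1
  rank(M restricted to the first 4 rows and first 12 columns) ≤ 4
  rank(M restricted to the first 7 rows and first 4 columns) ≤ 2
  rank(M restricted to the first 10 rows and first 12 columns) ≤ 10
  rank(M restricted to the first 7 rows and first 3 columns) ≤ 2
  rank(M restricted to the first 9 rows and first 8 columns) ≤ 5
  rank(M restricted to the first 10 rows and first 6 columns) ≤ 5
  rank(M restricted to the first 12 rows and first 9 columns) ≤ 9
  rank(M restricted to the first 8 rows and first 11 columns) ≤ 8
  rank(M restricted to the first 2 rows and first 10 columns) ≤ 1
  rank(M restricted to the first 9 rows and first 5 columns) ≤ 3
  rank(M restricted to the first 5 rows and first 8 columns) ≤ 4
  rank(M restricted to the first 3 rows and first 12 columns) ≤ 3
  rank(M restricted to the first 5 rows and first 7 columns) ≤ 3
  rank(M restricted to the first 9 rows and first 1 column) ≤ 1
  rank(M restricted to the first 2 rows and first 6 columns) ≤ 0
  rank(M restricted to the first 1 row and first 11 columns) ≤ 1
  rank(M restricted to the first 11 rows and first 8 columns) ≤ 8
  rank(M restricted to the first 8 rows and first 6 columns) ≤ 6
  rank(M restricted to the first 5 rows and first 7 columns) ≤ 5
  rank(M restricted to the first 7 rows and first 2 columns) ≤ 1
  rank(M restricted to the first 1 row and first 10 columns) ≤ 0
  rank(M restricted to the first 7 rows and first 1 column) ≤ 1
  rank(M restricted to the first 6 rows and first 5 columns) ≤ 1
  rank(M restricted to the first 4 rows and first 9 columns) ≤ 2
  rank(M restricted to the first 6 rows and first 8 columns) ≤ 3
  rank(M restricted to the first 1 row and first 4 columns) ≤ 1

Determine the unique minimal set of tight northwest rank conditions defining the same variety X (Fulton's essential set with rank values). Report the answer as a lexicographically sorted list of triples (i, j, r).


Propagating the 31 rank bounds to every northwest block:

  row 1: 0 0 0 0 0 0 0 0 0 0 1 1
  row 2: 0 0 0 0 0 0 1 1 1 1 2 2
  row 3: 1 1 1 1 1 1 2 2 2 2 3 3
  row 4: 1 1 1 1 1 1 2 2 2 3 4 4
  row 5: 1 1 1 1 1 2 3 3 3 4 5 5
  row 6: 1 1 1 1 1 2 3 3 4 5 6 6
  row 7: 1 1 2 2 2 3 4 4 5 6 7 7
  row 8: 1 2 3 3 3 4 5 5 6 7 8 8
  row 9: 1 2 3 3 3 4 5 5 6 7 8 9
  row 10: 1 2 3 4 4 5 6 6 7 8 9 10
  row 11: 1 2 3 4 5 6 7 7 8 9 10 11
  row 12: 1 2 3 4 5 6 7 8 9 10 11 12

so w = (11, 7, 1, 10, 6, 9, 3, 2, 12, 4, 5, 8).

D(w) has 36 cells with 9 SE-corners; essential set:

[(1, 10, 0), (2, 6, 0), (4, 6, 1), (4, 9, 2), (6, 5, 1), (6, 8, 3), (7, 2, 1), (9, 5, 3), (9, 8, 5)]
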